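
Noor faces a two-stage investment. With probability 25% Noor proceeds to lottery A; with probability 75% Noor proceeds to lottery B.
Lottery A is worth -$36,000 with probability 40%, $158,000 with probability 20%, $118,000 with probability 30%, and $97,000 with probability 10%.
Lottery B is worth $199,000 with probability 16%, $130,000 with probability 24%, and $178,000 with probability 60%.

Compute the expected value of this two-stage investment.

$142,955

EV(A) = 0.4 × (-36000) + 0.2 × 158000 + 0.3 × 118000 + 0.1 × 97000 = -14400 + 31600 + 35400 + 9700 = 62300
EV(B) = 0.16 × 199000 + 0.24 × 130000 + 0.6 × 178000 = 31840 + 31200 + 106800 = 169840
Overall = 0.25 × 62300 + 0.75 × 169840 = 15575 + 127380 = 142955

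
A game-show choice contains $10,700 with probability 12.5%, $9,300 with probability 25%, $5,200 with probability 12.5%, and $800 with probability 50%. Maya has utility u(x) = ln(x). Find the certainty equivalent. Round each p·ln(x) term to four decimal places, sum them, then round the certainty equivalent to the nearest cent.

$2,581.17

E[u] = 0.125·ln(10700) + 0.25·ln(9300) + 0.125·ln(5200) + 0.5·ln(800) = 1.1597 + 2.2844 + 1.0696 + 3.3423 = 7.8560
CE = e^7.8560 ≈ 2581.17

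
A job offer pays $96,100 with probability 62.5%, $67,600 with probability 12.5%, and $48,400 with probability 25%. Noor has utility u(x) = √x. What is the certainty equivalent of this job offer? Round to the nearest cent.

$79,101.56

E[u] = 0.625·√96100 + 0.125·√67600 + 0.25·√48400 = 0.625·310 + 0.125·260 + 0.25·220 = 281.25
CE = (281.25)² = 79101.5625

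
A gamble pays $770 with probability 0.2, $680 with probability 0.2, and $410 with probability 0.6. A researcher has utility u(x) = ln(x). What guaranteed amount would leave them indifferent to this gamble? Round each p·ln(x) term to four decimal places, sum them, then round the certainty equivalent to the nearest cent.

E[u] = 0.2·ln(770) + 0.2·ln(680) + 0.6·ln(410) = 1.3293 + 1.3044 + 3.6097 = 6.2434
CE = e^6.2434 ≈ 514.61

$514.61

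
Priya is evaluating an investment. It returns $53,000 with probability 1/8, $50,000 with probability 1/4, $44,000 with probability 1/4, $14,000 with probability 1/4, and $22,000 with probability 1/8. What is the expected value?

EV = 1/8 × 53000 + 1/4 × 50000 + 1/4 × 44000 + 1/4 × 14000 + 1/8 × 22000 = 6625 + 12500 + 11000 + 3500 + 2750 = 36375

$36,375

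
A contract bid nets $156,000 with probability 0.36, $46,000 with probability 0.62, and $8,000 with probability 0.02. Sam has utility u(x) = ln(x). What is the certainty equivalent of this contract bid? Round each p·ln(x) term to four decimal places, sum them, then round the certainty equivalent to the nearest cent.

E[u] = 0.36·ln(156000) + 0.62·ln(46000) + 0.02·ln(8000) = 4.3047 + 6.6566 + 0.1797 = 11.1410
CE = e^11.1410 ≈ 68940.56

$68,940.56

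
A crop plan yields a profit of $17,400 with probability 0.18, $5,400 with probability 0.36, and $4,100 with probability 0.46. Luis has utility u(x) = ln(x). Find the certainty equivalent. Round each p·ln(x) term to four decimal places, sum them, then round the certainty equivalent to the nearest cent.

E[u] = 0.18·ln(17400) + 0.36·ln(5400) + 0.46·ln(4100) = 1.7576 + 3.0939 + 3.8266 = 8.6781
CE = e^8.6781 ≈ 5872.88

$5,872.88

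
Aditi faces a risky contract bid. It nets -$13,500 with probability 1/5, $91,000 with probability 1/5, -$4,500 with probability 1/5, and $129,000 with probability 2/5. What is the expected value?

$66,200

EV = 1/5 × (-13500) + 1/5 × 91000 + 1/5 × (-4500) + 2/5 × 129000 = -2700 + 18200 − 900 + 51600 = 66200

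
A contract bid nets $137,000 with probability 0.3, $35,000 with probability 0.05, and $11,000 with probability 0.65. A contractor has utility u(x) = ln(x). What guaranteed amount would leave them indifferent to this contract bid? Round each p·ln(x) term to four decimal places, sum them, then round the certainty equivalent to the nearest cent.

E[u] = 0.3·ln(137000) + 0.05·ln(35000) + 0.65·ln(11000) = 3.5483 + 0.5232 + 6.0487 = 10.1202
CE = e^10.1202 ≈ 24839.74

$24,839.74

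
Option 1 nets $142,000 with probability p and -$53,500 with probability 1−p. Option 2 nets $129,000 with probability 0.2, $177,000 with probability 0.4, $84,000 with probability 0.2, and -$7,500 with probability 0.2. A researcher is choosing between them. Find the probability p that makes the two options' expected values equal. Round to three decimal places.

p = 0.846

EV(Option 2) = 0.2 × 129000 + 0.4 × 177000 + 0.2 × 84000 + 0.2 × (-7500) = 25800 + 70800 + 16800 − 1500 = 111900
p·142000 + (1−p)·(-53500) = 111900
195500p − 53500 = 111900
p = (111900 + 53500) / 195500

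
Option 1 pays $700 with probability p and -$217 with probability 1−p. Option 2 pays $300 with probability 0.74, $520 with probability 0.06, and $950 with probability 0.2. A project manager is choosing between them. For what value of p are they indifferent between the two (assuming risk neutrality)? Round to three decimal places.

p = 0.720

EV(Option 2) = 0.74 × 300 + 0.06 × 520 + 0.2 × 950 = 222 + 31.2 + 190 = 443.2
p·700 + (1−p)·(-217) = 443.2
917p − 217 = 443.2
p = (443.2 + 217) / 917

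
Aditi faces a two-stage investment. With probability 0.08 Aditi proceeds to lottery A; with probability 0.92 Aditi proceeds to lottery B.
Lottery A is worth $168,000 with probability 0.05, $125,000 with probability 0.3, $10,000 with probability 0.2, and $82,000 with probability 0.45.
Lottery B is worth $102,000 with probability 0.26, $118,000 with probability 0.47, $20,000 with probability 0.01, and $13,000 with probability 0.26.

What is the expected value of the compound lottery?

EV(A) = 0.05 × 168000 + 0.3 × 125000 + 0.2 × 10000 + 0.45 × 82000 = 8400 + 37500 + 2000 + 36900 = 84800
EV(B) = 0.26 × 102000 + 0.47 × 118000 + 0.01 × 20000 + 0.26 × 13000 = 26520 + 55460 + 200 + 3380 = 85560
Overall = 0.08 × 84800 + 0.92 × 85560 = 6784 + 78715.2 = 85499.2

$85,499.20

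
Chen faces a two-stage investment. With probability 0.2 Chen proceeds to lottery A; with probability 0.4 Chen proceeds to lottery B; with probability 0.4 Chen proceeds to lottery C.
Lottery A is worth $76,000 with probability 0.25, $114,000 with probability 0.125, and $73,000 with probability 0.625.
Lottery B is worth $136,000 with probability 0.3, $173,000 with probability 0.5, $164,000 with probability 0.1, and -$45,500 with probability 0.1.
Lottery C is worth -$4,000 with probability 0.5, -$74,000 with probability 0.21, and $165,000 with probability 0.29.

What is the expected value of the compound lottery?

$83,559

EV(A) = 0.25 × 76000 + 0.125 × 114000 + 0.625 × 73000 = 19000 + 14250 + 45625 = 78875
EV(B) = 0.3 × 136000 + 0.5 × 173000 + 0.1 × 164000 + 0.1 × (-45500) = 40800 + 86500 + 16400 − 4550 = 139150
EV(C) = 0.5 × (-4000) + 0.21 × (-74000) + 0.29 × 165000 = -2000 − 15540 + 47850 = 30310
Overall = 0.2 × 78875 + 0.4 × 139150 + 0.4 × 30310 = 15775 + 55660 + 12124 = 83559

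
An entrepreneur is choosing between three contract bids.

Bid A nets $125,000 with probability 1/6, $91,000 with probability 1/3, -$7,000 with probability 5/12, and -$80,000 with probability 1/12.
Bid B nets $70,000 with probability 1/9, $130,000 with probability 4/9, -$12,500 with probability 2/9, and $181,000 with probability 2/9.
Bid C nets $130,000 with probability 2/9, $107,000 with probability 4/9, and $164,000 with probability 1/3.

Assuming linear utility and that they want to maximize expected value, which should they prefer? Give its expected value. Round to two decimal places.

Bid C ($131,111.11)

Bid A = 1/6 × 125000 + 1/3 × 91000 + 5/12 × (-7000) + 1/12 × (-80000) = 20833.3333 + 30333.3333 − 2916.6667 − 6666.6667 = 41583.3333
Bid B = 1/9 × 70000 + 4/9 × 130000 + 2/9 × (-12500) + 2/9 × 181000 = 7777.7778 + 57777.7778 − 2777.7778 + 40222.2222 = 103000
Bid C = 2/9 × 130000 + 4/9 × 107000 + 1/3 × 164000 = 28888.8889 + 47555.5556 + 54666.6667 = 131111.1111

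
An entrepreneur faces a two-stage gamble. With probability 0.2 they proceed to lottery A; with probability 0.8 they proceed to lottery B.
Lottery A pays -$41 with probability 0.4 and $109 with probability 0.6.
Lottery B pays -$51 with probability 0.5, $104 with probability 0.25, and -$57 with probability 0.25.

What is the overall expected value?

EV(A) = 0.4 × (-41) + 0.6 × 109 = -16.4 + 65.4 = 49
EV(B) = 0.5 × (-51) + 0.25 × 104 + 0.25 × (-57) = -25.5 + 26 − 14.25 = -13.75
Overall = 0.2 × 49 + 0.8 × (-13.75) = 9.8 − 11 = -1.2

-$1.20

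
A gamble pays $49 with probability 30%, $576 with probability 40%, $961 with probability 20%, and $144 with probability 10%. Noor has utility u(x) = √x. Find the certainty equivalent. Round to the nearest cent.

$364.81

E[u] = 0.3·√49 + 0.4·√576 + 0.2·√961 + 0.1·√144 = 0.3·7 + 0.4·24 + 0.2·31 + 0.1·12 = 19.1
CE = (19.1)² = 364.81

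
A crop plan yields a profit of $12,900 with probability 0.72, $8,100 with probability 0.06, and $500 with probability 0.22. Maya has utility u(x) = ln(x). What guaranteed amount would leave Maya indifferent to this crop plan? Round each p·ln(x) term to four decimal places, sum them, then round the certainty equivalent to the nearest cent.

$6,136.44

E[u] = 0.72·ln(12900) + 0.06·ln(8100) + 0.22·ln(500) = 6.8148 + 0.5400 + 1.3672 = 8.7220
CE = e^8.7220 ≈ 6136.44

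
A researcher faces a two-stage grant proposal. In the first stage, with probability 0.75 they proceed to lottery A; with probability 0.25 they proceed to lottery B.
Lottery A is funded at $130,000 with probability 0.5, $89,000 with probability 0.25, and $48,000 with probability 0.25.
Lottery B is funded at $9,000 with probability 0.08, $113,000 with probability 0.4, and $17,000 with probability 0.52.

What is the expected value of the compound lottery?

EV(A) = 0.5 × 130000 + 0.25 × 89000 + 0.25 × 48000 = 65000 + 22250 + 12000 = 99250
EV(B) = 0.08 × 9000 + 0.4 × 113000 + 0.52 × 17000 = 720 + 45200 + 8840 = 54760
Overall = 0.75 × 99250 + 0.25 × 54760 = 74437.5 + 13690 = 88127.5

$88,127.50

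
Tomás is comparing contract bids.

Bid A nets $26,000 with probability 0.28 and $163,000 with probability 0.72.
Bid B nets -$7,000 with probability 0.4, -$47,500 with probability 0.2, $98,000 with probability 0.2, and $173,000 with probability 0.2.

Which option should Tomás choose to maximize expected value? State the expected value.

Bid A = 0.28 × 26000 + 0.72 × 163000 = 7280 + 117360 = 124640
Bid B = 0.4 × (-7000) + 0.2 × (-47500) + 0.2 × 98000 + 0.2 × 173000 = -2800 − 9500 + 19600 + 34600 = 41900

Bid A ($124,640)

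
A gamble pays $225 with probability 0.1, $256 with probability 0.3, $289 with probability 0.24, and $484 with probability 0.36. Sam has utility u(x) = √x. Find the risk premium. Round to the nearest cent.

E[u] = 0.1·√225 + 0.3·√256 + 0.24·√289 + 0.36·√484 = 0.1·15 + 0.3·16 + 0.24·17 + 0.36·22 = 18.3
CE = (18.3)² = 334.89
Risk premium = EV − CE = 342.9 − 334.89 = 8.01

$8.01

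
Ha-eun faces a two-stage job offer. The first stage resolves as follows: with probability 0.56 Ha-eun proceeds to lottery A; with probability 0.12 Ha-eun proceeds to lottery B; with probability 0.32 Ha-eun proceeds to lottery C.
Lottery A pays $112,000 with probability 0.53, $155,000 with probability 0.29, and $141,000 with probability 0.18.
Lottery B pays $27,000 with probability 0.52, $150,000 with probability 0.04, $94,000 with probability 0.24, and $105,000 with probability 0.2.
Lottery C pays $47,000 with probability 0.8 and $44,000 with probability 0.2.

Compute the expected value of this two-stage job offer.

EV(A) = 0.53 × 112000 + 0.29 × 155000 + 0.18 × 141000 = 59360 + 44950 + 25380 = 129690
EV(B) = 0.52 × 27000 + 0.04 × 150000 + 0.24 × 94000 + 0.2 × 105000 = 14040 + 6000 + 22560 + 21000 = 63600
EV(C) = 0.8 × 47000 + 0.2 × 44000 = 37600 + 8800 = 46400
Overall = 0.56 × 129690 + 0.12 × 63600 + 0.32 × 46400 = 72626.4 + 7632 + 14848 = 95106.4

$95,106.40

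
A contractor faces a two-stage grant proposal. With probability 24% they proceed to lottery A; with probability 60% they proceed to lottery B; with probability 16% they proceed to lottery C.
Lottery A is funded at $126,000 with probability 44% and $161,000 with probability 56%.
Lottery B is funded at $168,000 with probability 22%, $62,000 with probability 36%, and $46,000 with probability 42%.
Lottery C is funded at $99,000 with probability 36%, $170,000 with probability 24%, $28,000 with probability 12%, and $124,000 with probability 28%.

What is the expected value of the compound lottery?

EV(A) = 0.44 × 126000 + 0.56 × 161000 = 55440 + 90160 = 145600
EV(B) = 0.22 × 168000 + 0.36 × 62000 + 0.42 × 46000 = 36960 + 22320 + 19320 = 78600
EV(C) = 0.36 × 99000 + 0.24 × 170000 + 0.12 × 28000 + 0.28 × 124000 = 35640 + 40800 + 3360 + 34720 = 114520
Overall = 0.24 × 145600 + 0.6 × 78600 + 0.16 × 114520 = 34944 + 47160 + 18323.2 = 100427.2

$100,427.20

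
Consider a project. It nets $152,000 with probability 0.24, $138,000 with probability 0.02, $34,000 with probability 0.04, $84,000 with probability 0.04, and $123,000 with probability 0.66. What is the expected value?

$125,140

EV = 0.24 × 152000 + 0.02 × 138000 + 0.04 × 34000 + 0.04 × 84000 + 0.66 × 123000 = 36480 + 2760 + 1360 + 3360 + 81180 = 125140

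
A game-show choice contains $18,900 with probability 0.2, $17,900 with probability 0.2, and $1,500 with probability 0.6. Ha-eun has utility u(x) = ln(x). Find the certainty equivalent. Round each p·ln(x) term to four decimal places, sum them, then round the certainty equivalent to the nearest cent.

E[u] = 0.2·ln(18900) + 0.2·ln(17900) + 0.6·ln(1500) = 1.9694 + 1.9585 + 4.3879 = 8.3158
CE = e^8.3158 ≈ 4087.95

$4,087.95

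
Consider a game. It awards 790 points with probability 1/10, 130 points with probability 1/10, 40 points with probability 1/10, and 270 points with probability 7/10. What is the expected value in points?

EV = 1/10 × 790 + 1/10 × 130 + 1/10 × 40 + 7/10 × 270 = 79 + 13 + 4 + 189 = 285

285 points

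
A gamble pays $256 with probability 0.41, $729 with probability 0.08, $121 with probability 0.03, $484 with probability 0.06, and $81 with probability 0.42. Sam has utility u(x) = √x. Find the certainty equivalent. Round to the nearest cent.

E[u] = 0.41·√256 + 0.08·√729 + 0.03·√121 + 0.06·√484 + 0.42·√81 = 0.41·16 + 0.08·27 + 0.03·11 + 0.06·22 + 0.42·9 = 14.15
CE = (14.15)² = 200.2225

$200.22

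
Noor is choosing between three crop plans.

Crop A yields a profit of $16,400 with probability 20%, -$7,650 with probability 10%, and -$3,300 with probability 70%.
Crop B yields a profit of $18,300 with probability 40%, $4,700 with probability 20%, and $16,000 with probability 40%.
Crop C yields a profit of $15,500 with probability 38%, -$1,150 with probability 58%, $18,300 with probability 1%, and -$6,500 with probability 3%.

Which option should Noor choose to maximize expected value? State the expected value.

Crop B ($14,660)

Crop A = 0.2 × 16400 + 0.1 × (-7650) + 0.7 × (-3300) = 3280 − 765 − 2310 = 205
Crop B = 0.4 × 18300 + 0.2 × 4700 + 0.4 × 16000 = 7320 + 940 + 6400 = 14660
Crop C = 0.38 × 15500 + 0.58 × (-1150) + 0.01 × 18300 + 0.03 × (-6500) = 5890 − 667 + 183 − 195 = 5211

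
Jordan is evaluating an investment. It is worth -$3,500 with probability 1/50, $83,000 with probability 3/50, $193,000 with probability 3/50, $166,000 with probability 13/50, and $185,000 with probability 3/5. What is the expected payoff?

$170,650

EV = 1/50 × (-3500) + 3/50 × 83000 + 3/50 × 193000 + 13/50 × 166000 + 3/5 × 185000 = -70 + 4980 + 11580 + 43160 + 111000 = 170650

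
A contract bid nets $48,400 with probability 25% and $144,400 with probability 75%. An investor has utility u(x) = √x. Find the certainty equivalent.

$115,600

E[u] = 0.25·√48400 + 0.75·√144400 = 0.25·220 + 0.75·380 = 340
CE = (340)² = 115600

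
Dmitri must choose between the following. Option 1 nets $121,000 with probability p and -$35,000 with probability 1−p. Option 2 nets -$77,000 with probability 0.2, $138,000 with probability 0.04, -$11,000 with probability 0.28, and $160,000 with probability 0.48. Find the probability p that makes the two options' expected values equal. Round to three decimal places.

p = 0.634

EV(Option 2) = 0.2 × (-77000) + 0.04 × 138000 + 0.28 × (-11000) + 0.48 × 160000 = -15400 + 5520 − 3080 + 76800 = 63840
p·121000 + (1−p)·(-35000) = 63840
156000p − 35000 = 63840
p = (63840 + 35000) / 156000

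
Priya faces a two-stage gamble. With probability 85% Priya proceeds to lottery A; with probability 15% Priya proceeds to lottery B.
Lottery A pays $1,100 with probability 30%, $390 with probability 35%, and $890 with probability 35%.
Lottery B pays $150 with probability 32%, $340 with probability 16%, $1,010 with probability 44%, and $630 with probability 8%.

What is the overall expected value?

EV(A) = 0.3 × 1100 + 0.35 × 390 + 0.35 × 890 = 330 + 136.5 + 311.5 = 778
EV(B) = 0.32 × 150 + 0.16 × 340 + 0.44 × 1010 + 0.08 × 630 = 48 + 54.4 + 444.4 + 50.4 = 597.2
Overall = 0.85 × 778 + 0.15 × 597.2 = 661.3 + 89.58 = 750.88

$750.88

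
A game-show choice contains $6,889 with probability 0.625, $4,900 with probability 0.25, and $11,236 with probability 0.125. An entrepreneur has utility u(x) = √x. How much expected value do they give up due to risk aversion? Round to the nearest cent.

E[u] = 0.625·√6889 + 0.25·√4900 + 0.125·√11236 = 0.625·83 + 0.25·70 + 0.125·106 = 82.625
CE = (82.625)² = 6826.890625
Risk premium = EV − CE = 6935.125 − 6826.890625 = 108.234375

$108.23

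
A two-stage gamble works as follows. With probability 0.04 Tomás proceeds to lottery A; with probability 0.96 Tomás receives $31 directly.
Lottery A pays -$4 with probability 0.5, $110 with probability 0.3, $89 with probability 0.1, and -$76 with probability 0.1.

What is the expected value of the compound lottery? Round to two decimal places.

EV(A) = 0.5 × (-4) + 0.3 × 110 + 0.1 × 89 + 0.1 × (-76) = -2 + 33 + 8.9 − 7.6 = 32.3
Branch B: 31 (certain)
Overall = 0.04 × 32.3 + 0.96 × 31 = 1.292 + 29.76 = 31.052

$31.05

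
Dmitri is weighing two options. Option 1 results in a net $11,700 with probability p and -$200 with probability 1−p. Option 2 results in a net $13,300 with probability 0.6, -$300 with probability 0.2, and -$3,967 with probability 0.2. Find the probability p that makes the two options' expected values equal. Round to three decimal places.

EV(Option 2) = 0.6 × 13300 + 0.2 × (-300) + 0.2 × (-3967) = 7980 − 60 − 793.4 = 7126.6
p·11700 + (1−p)·(-200) = 7126.6
11900p − 200 = 7126.6
p = (7126.6 + 200) / 11900

p = 0.616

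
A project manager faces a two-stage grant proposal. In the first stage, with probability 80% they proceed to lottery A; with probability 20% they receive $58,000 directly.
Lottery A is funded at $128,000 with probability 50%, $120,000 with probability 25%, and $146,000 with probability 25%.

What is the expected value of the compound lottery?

EV(A) = 0.5 × 128000 + 0.25 × 120000 + 0.25 × 146000 = 64000 + 30000 + 36500 = 130500
Branch B: 58000 (certain)
Overall = 0.8 × 130500 + 0.2 × 58000 = 104400 + 11600 = 116000

$116,000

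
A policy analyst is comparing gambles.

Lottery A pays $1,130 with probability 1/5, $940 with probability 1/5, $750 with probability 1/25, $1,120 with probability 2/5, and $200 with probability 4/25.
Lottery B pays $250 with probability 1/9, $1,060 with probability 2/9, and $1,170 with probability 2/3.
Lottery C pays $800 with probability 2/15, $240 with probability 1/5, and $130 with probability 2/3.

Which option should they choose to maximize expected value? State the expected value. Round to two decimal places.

Lottery B ($1,043.33)

Lottery A = 1/5 × 1130 + 1/5 × 940 + 1/25 × 750 + 2/5 × 1120 + 4/25 × 200 = 226 + 188 + 30 + 448 + 32 = 924
Lottery B = 1/9 × 250 + 2/9 × 1060 + 2/3 × 1170 = 27.7778 + 235.5556 + 780 = 1043.3333
Lottery C = 2/15 × 800 + 1/5 × 240 + 2/3 × 130 = 106.6667 + 48 + 86.6667 = 241.3333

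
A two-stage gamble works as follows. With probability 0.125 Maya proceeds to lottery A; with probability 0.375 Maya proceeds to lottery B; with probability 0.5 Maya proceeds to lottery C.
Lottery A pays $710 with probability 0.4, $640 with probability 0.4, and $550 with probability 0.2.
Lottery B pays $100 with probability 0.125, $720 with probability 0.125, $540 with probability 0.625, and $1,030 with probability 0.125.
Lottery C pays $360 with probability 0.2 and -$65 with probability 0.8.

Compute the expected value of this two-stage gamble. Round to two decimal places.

$304.53

EV(A) = 0.4 × 710 + 0.4 × 640 + 0.2 × 550 = 284 + 256 + 110 = 650
EV(B) = 0.125 × 100 + 0.125 × 720 + 0.625 × 540 + 0.125 × 1030 = 12.5 + 90 + 337.5 + 128.75 = 568.75
EV(C) = 0.2 × 360 + 0.8 × (-65) = 72 − 52 = 20
Overall = 0.125 × 650 + 0.375 × 568.75 + 0.5 × 20 = 81.25 + 213.28125 + 10 = 304.53125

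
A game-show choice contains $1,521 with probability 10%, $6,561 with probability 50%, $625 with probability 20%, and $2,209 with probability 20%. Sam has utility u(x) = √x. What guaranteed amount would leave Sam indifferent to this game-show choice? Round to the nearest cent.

$3,457.44

E[u] = 0.1·√1521 + 0.5·√6561 + 0.2·√625 + 0.2·√2209 = 0.1·39 + 0.5·81 + 0.2·25 + 0.2·47 = 58.8
CE = (58.8)² = 3457.44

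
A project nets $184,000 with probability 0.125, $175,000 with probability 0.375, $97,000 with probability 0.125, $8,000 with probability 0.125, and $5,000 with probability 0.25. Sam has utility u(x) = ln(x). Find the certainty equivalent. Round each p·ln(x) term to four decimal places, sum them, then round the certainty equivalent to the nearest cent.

E[u] = 0.125·ln(184000) + 0.375·ln(175000) + 0.125·ln(97000) + 0.125·ln(8000) + 0.25·ln(5000) = 1.5153 + 4.5272 + 1.4353 + 1.1234 + 2.1293 = 10.7305
CE = e^10.7305 ≈ 45729.55

$45,729.55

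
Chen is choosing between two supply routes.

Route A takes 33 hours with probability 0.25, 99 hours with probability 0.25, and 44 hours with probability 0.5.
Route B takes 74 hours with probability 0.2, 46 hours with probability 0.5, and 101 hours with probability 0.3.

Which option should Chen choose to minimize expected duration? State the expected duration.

Route A = 0.25 × 33 + 0.25 × 99 + 0.5 × 44 = 8.25 + 24.75 + 22 = 55
Route B = 0.2 × 74 + 0.5 × 46 + 0.3 × 101 = 14.8 + 23 + 30.3 = 68.1

Route A (55 hours)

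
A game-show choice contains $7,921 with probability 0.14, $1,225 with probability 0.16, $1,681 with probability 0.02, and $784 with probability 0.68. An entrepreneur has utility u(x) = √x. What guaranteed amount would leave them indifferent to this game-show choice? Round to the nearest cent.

E[u] = 0.14·√7921 + 0.16·√1225 + 0.02·√1681 + 0.68·√784 = 0.14·89 + 0.16·35 + 0.02·41 + 0.68·28 = 37.92
CE = (37.92)² = 1437.9264

$1,437.93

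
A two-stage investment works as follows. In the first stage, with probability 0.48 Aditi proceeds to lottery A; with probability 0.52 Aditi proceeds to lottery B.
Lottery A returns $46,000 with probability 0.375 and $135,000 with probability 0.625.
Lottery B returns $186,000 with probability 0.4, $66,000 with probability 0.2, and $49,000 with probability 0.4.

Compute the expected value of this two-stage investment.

EV(A) = 0.375 × 46000 + 0.625 × 135000 = 17250 + 84375 = 101625
EV(B) = 0.4 × 186000 + 0.2 × 66000 + 0.4 × 49000 = 74400 + 13200 + 19600 = 107200
Overall = 0.48 × 101625 + 0.52 × 107200 = 48780 + 55744 = 104524

$104,524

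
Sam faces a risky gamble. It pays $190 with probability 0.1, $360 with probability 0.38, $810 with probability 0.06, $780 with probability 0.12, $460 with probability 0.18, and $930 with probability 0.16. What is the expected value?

$529.60

EV = 0.1 × 190 + 0.38 × 360 + 0.06 × 810 + 0.12 × 780 + 0.18 × 460 + 0.16 × 930 = 19 + 136.8 + 48.6 + 93.6 + 82.8 + 148.8 = 529.6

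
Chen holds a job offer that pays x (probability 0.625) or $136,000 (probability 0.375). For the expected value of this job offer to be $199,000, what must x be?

x = $236,800

0.625·x + 0.375·136000 = 199000
0.625·x = 199000 − 51000 = 148000
x = 148000 / 0.625 = 236800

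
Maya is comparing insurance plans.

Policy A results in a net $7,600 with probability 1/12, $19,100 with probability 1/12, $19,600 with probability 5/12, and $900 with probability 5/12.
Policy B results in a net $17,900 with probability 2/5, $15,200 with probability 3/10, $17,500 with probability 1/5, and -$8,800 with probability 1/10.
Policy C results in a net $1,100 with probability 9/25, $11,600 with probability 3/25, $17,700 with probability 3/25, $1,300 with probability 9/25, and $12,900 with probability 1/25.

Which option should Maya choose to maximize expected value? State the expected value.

Policy B ($14,340)

Policy A = 1/12 × 7600 + 1/12 × 19100 + 5/12 × 19600 + 5/12 × 900 = 633.3333 + 1591.6667 + 8166.6667 + 375 = 10766.6667
Policy B = 2/5 × 17900 + 3/10 × 15200 + 1/5 × 17500 + 1/10 × (-8800) = 7160 + 4560 + 3500 − 880 = 14340
Policy C = 9/25 × 1100 + 3/25 × 11600 + 3/25 × 17700 + 9/25 × 1300 + 1/25 × 12900 = 396 + 1392 + 2124 + 468 + 516 = 4896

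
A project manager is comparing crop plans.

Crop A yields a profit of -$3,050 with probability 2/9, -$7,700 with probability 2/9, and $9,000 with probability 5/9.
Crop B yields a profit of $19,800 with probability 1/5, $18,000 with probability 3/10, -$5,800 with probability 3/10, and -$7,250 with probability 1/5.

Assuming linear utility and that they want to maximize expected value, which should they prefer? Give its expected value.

Crop B ($6,170)

Crop A = 2/9 × (-3050) + 2/9 × (-7700) + 5/9 × 9000 = -677.7778 − 1711.1111 + 5000 = 2611.1111
Crop B = 1/5 × 19800 + 3/10 × 18000 + 3/10 × (-5800) + 1/5 × (-7250) = 3960 + 5400 − 1740 − 1450 = 6170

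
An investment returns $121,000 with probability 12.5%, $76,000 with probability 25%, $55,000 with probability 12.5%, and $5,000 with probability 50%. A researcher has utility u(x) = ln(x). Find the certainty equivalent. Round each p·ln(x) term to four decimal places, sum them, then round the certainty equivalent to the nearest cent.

E[u] = 0.125·ln(121000) + 0.25·ln(76000) + 0.125·ln(55000) + 0.5·ln(5000) = 1.4629 + 2.8096 + 1.3644 + 4.2586 = 9.8955
CE = e^9.8955 ≈ 19840.89

$19,840.89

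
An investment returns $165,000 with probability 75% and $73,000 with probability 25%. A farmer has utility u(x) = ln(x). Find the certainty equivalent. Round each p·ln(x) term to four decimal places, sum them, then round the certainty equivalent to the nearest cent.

$134,578.10

E[u] = 0.75·ln(165000) + 0.25·ln(73000) = 9.0103 + 2.7996 = 11.8099
CE = e^11.8099 ≈ 134578.10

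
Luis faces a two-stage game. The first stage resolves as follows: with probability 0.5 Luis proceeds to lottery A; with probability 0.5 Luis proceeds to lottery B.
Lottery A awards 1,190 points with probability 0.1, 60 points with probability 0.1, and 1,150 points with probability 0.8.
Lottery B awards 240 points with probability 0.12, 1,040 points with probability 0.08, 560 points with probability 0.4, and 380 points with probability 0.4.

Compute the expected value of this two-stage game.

766.5 points

EV(A) = 0.1 × 1190 + 0.1 × 60 + 0.8 × 1150 = 119 + 6 + 920 = 1045
EV(B) = 0.12 × 240 + 0.08 × 1040 + 0.4 × 560 + 0.4 × 380 = 28.8 + 83.2 + 224 + 152 = 488
Overall = 0.5 × 1045 + 0.5 × 488 = 522.5 + 244 = 766.5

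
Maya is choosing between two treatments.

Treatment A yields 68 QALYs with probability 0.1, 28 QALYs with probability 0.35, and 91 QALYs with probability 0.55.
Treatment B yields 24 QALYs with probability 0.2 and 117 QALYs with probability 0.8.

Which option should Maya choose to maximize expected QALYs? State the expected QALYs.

Treatment B (98.4 QALYs)

Treatment A = 0.1 × 68 + 0.35 × 28 + 0.55 × 91 = 6.8 + 9.8 + 50.05 = 66.65
Treatment B = 0.2 × 24 + 0.8 × 117 = 4.8 + 93.6 = 98.4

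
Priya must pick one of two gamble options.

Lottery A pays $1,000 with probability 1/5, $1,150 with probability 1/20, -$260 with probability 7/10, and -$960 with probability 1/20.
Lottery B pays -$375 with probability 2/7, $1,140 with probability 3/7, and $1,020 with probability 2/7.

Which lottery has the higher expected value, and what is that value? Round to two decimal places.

Lottery B ($672.86)

Lottery A = 1/5 × 1000 + 1/20 × 1150 + 7/10 × (-260) + 1/20 × (-960) = 200 + 57.5 − 182 − 48 = 27.5
Lottery B = 2/7 × (-375) + 3/7 × 1140 + 2/7 × 1020 = -107.1429 + 488.5714 + 291.4286 = 672.8571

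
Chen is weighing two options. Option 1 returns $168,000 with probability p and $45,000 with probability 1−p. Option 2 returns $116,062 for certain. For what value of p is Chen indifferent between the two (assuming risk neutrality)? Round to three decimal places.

p = 0.578

p·168000 + (1−p)·45000 = 116062
123000p + 45000 = 116062
p = (116062 − 45000) / 123000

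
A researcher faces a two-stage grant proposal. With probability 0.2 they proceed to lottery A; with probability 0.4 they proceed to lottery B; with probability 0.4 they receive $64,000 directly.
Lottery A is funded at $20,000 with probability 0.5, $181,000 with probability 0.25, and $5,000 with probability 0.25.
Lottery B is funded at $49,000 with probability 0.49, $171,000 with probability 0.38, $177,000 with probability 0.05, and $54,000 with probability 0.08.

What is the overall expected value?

EV(A) = 0.5 × 20000 + 0.25 × 181000 + 0.25 × 5000 = 10000 + 45250 + 1250 = 56500
EV(B) = 0.49 × 49000 + 0.38 × 171000 + 0.05 × 177000 + 0.08 × 54000 = 24010 + 64980 + 8850 + 4320 = 102160
Branch C: 64000 (certain)
Overall = 0.2 × 56500 + 0.4 × 102160 + 0.4 × 64000 = 11300 + 40864 + 25600 = 77764

$77,764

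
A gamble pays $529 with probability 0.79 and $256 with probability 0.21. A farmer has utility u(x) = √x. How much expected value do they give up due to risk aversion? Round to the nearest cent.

$8.13

E[u] = 0.79·√529 + 0.21·√256 = 0.79·23 + 0.21·16 = 21.53
CE = (21.53)² = 463.5409
Risk premium = EV − CE = 471.67 − 463.5409 = 8.1291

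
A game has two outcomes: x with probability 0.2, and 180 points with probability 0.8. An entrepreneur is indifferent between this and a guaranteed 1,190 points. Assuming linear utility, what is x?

0.2·x + 0.8·180 = 1190
0.2·x = 1190 − 144 = 1046
x = 1046 / 0.2 = 5230

x = 5,230 points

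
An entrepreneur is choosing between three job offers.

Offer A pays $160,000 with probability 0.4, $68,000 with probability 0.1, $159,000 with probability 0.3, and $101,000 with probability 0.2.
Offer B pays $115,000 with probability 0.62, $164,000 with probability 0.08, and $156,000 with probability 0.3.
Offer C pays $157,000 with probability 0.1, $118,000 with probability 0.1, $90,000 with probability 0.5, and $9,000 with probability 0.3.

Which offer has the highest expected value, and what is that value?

Offer A ($138,700)

Offer A = 0.4 × 160000 + 0.1 × 68000 + 0.3 × 159000 + 0.2 × 101000 = 64000 + 6800 + 47700 + 20200 = 138700
Offer B = 0.62 × 115000 + 0.08 × 164000 + 0.3 × 156000 = 71300 + 13120 + 46800 = 131220
Offer C = 0.1 × 157000 + 0.1 × 118000 + 0.5 × 90000 + 0.3 × 9000 = 15700 + 11800 + 45000 + 2700 = 75200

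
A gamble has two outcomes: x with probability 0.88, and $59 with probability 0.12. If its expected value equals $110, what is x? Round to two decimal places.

x = $116.95

0.88·x + 0.12·59 = 110
0.88·x = 110 − 7.08 = 102.92
x = 102.92 / 0.88 = 116.9545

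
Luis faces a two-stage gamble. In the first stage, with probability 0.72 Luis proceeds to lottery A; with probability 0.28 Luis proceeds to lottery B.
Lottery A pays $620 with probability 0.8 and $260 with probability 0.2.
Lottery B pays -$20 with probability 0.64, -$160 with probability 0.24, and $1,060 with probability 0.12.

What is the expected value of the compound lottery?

$415.84

EV(A) = 0.8 × 620 + 0.2 × 260 = 496 + 52 = 548
EV(B) = 0.64 × (-20) + 0.24 × (-160) + 0.12 × 1060 = -12.8 − 38.4 + 127.2 = 76
Overall = 0.72 × 548 + 0.28 × 76 = 394.56 + 21.28 = 415.84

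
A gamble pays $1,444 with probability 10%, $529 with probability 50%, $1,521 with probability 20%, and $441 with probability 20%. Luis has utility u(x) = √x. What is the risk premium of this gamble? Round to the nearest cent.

E[u] = 0.1·√1444 + 0.5·√529 + 0.2·√1521 + 0.2·√441 = 0.1·38 + 0.5·23 + 0.2·39 + 0.2·21 = 27.3
CE = (27.3)² = 745.29
Risk premium = EV − CE = 801.3 − 745.29 = 56.01

$56.01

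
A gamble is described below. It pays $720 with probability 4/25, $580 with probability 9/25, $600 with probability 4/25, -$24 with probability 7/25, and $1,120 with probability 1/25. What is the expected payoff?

$458.08

EV = 4/25 × 720 + 9/25 × 580 + 4/25 × 600 + 7/25 × (-24) + 1/25 × 1120 = 115.2 + 208.8 + 96 − 6.72 + 44.8 = 458.08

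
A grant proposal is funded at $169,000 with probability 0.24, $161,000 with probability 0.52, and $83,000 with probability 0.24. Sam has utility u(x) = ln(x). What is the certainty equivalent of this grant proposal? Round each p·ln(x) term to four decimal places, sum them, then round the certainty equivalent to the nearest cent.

E[u] = 0.24·ln(169000) + 0.52·ln(161000) + 0.24·ln(83000) = 2.8890 + 6.2344 + 2.7184 = 11.8418
CE = e^11.8418 ≈ 138940.35

$138,940.35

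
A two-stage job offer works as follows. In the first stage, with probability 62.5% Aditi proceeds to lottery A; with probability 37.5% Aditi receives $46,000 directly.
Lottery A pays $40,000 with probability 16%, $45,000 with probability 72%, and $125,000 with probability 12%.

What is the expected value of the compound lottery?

EV(A) = 0.16 × 40000 + 0.72 × 45000 + 0.12 × 125000 = 6400 + 32400 + 15000 = 53800
Branch B: 46000 (certain)
Overall = 0.625 × 53800 + 0.375 × 46000 = 33625 + 17250 = 50875

$50,875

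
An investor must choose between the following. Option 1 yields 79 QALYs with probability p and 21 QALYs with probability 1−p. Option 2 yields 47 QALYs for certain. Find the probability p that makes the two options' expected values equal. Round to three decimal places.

p = 0.448

p·79 + (1−p)·21 = 47
58p + 21 = 47
p = (47 − 21) / 58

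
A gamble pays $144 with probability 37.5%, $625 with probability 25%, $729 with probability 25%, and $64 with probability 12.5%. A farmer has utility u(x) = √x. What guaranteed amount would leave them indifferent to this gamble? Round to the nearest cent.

E[u] = 0.375·√144 + 0.25·√625 + 0.25·√729 + 0.125·√64 = 0.375·12 + 0.25·25 + 0.25·27 + 0.125·8 = 18.5
CE = (18.5)² = 342.25

$342.25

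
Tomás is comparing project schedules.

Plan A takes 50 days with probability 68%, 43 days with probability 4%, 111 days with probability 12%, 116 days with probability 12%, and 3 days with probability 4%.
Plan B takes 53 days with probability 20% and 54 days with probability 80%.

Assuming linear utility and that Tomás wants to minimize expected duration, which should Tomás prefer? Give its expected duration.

Plan A = 0.68 × 50 + 0.04 × 43 + 0.12 × 111 + 0.12 × 116 + 0.04 × 3 = 34 + 1.72 + 13.32 + 13.92 + 0.12 = 63.08
Plan B = 0.2 × 53 + 0.8 × 54 = 10.6 + 43.2 = 53.8

Plan B (53.8 days)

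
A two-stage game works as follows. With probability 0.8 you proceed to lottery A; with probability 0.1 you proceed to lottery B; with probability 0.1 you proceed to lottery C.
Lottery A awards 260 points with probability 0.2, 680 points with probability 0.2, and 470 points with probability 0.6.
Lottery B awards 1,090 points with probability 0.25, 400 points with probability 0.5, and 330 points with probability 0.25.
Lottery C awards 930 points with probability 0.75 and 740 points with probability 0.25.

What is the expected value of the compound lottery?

519.75 points

EV(A) = 0.2 × 260 + 0.2 × 680 + 0.6 × 470 = 52 + 136 + 282 = 470
EV(B) = 0.25 × 1090 + 0.5 × 400 + 0.25 × 330 = 272.5 + 200 + 82.5 = 555
EV(C) = 0.75 × 930 + 0.25 × 740 = 697.5 + 185 = 882.5
Overall = 0.8 × 470 + 0.1 × 555 + 0.1 × 882.5 = 376 + 55.5 + 88.25 = 519.75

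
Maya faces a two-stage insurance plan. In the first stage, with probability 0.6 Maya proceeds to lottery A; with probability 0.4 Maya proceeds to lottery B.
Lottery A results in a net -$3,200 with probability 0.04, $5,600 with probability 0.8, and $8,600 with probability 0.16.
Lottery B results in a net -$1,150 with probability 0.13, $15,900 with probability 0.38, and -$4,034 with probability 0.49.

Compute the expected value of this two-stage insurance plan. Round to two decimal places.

EV(A) = 0.04 × (-3200) + 0.8 × 5600 + 0.16 × 8600 = -128 + 4480 + 1376 = 5728
EV(B) = 0.13 × (-1150) + 0.38 × 15900 + 0.49 × (-4034) = -149.5 + 6042 − 1976.66 = 3915.84
Overall = 0.6 × 5728 + 0.4 × 3915.84 = 3436.8 + 1566.336 = 5003.136

$5,003.14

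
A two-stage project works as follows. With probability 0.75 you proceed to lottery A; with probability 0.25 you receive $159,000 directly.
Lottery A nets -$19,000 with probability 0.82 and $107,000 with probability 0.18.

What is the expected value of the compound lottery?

EV(A) = 0.82 × (-19000) + 0.18 × 107000 = -15580 + 19260 = 3680
Branch B: 159000 (certain)
Overall = 0.75 × 3680 + 0.25 × 159000 = 2760 + 39750 = 42510

$42,510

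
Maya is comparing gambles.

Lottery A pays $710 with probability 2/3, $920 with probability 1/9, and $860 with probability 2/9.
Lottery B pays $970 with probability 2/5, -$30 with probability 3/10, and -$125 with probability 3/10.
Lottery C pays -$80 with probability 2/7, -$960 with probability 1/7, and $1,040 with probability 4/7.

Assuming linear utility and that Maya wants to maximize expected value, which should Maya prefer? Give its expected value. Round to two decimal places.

Lottery A = 2/3 × 710 + 1/9 × 920 + 2/9 × 860 = 473.3333 + 102.2222 + 191.1111 = 766.6667
Lottery B = 2/5 × 970 + 3/10 × (-30) + 3/10 × (-125) = 388 − 9 − 37.5 = 341.5
Lottery C = 2/7 × (-80) + 1/7 × (-960) + 4/7 × 1040 = -22.8571 − 137.1429 + 594.2857 = 434.2857

Lottery A ($766.67)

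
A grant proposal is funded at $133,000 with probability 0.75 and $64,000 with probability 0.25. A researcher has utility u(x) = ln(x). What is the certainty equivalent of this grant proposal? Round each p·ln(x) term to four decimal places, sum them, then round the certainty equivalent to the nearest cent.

$110,779.83

E[u] = 0.75·ln(133000) + 0.25·ln(64000) = 8.8486 + 2.7667 = 11.6153
CE = e^11.6153 ≈ 110779.83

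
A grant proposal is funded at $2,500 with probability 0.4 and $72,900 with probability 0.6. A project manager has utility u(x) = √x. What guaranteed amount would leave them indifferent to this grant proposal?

E[u] = 0.4·√2500 + 0.6·√72900 = 0.4·50 + 0.6·270 = 182
CE = (182)² = 33124

$33,124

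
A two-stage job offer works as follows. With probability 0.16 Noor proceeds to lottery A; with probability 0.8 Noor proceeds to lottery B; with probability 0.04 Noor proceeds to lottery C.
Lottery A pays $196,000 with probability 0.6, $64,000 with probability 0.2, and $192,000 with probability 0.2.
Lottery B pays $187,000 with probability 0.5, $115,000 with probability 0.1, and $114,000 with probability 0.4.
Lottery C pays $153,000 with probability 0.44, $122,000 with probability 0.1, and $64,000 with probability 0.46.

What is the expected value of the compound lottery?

$151,846.40

EV(A) = 0.6 × 196000 + 0.2 × 64000 + 0.2 × 192000 = 117600 + 12800 + 38400 = 168800
EV(B) = 0.5 × 187000 + 0.1 × 115000 + 0.4 × 114000 = 93500 + 11500 + 45600 = 150600
EV(C) = 0.44 × 153000 + 0.1 × 122000 + 0.46 × 64000 = 67320 + 12200 + 29440 = 108960
Overall = 0.16 × 168800 + 0.8 × 150600 + 0.04 × 108960 = 27008 + 120480 + 4358.4 = 151846.4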